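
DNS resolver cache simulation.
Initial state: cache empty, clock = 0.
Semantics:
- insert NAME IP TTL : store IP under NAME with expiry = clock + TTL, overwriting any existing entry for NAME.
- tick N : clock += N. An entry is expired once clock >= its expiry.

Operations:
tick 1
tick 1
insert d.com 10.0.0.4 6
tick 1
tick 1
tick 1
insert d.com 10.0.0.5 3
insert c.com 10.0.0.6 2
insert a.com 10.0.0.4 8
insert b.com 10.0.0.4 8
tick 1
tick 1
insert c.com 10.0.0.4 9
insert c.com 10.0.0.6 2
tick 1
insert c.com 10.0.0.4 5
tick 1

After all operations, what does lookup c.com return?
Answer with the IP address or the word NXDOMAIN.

Op 1: tick 1 -> clock=1.
Op 2: tick 1 -> clock=2.
Op 3: insert d.com -> 10.0.0.4 (expiry=2+6=8). clock=2
Op 4: tick 1 -> clock=3.
Op 5: tick 1 -> clock=4.
Op 6: tick 1 -> clock=5.
Op 7: insert d.com -> 10.0.0.5 (expiry=5+3=8). clock=5
Op 8: insert c.com -> 10.0.0.6 (expiry=5+2=7). clock=5
Op 9: insert a.com -> 10.0.0.4 (expiry=5+8=13). clock=5
Op 10: insert b.com -> 10.0.0.4 (expiry=5+8=13). clock=5
Op 11: tick 1 -> clock=6.
Op 12: tick 1 -> clock=7. purged={c.com}
Op 13: insert c.com -> 10.0.0.4 (expiry=7+9=16). clock=7
Op 14: insert c.com -> 10.0.0.6 (expiry=7+2=9). clock=7
Op 15: tick 1 -> clock=8. purged={d.com}
Op 16: insert c.com -> 10.0.0.4 (expiry=8+5=13). clock=8
Op 17: tick 1 -> clock=9.
lookup c.com: present, ip=10.0.0.4 expiry=13 > clock=9

Answer: 10.0.0.4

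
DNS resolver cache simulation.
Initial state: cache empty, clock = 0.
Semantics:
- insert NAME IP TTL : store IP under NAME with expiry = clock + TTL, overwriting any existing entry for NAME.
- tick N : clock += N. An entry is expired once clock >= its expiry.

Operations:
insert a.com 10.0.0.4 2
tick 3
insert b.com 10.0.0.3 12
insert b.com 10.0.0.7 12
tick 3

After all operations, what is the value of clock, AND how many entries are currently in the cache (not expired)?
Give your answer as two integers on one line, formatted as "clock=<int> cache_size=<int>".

Answer: clock=6 cache_size=1

Derivation:
Op 1: insert a.com -> 10.0.0.4 (expiry=0+2=2). clock=0
Op 2: tick 3 -> clock=3. purged={a.com}
Op 3: insert b.com -> 10.0.0.3 (expiry=3+12=15). clock=3
Op 4: insert b.com -> 10.0.0.7 (expiry=3+12=15). clock=3
Op 5: tick 3 -> clock=6.
Final clock = 6
Final cache (unexpired): {b.com} -> size=1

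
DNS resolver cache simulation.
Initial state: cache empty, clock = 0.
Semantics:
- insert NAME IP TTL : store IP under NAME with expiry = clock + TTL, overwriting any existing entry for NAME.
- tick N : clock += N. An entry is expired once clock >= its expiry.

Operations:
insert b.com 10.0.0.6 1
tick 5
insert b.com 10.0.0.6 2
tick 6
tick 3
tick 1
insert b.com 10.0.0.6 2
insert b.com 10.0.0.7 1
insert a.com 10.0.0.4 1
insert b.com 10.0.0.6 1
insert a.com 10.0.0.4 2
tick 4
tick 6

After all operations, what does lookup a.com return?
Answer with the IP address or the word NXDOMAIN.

Answer: NXDOMAIN

Derivation:
Op 1: insert b.com -> 10.0.0.6 (expiry=0+1=1). clock=0
Op 2: tick 5 -> clock=5. purged={b.com}
Op 3: insert b.com -> 10.0.0.6 (expiry=5+2=7). clock=5
Op 4: tick 6 -> clock=11. purged={b.com}
Op 5: tick 3 -> clock=14.
Op 6: tick 1 -> clock=15.
Op 7: insert b.com -> 10.0.0.6 (expiry=15+2=17). clock=15
Op 8: insert b.com -> 10.0.0.7 (expiry=15+1=16). clock=15
Op 9: insert a.com -> 10.0.0.4 (expiry=15+1=16). clock=15
Op 10: insert b.com -> 10.0.0.6 (expiry=15+1=16). clock=15
Op 11: insert a.com -> 10.0.0.4 (expiry=15+2=17). clock=15
Op 12: tick 4 -> clock=19. purged={a.com,b.com}
Op 13: tick 6 -> clock=25.
lookup a.com: not in cache (expired or never inserted)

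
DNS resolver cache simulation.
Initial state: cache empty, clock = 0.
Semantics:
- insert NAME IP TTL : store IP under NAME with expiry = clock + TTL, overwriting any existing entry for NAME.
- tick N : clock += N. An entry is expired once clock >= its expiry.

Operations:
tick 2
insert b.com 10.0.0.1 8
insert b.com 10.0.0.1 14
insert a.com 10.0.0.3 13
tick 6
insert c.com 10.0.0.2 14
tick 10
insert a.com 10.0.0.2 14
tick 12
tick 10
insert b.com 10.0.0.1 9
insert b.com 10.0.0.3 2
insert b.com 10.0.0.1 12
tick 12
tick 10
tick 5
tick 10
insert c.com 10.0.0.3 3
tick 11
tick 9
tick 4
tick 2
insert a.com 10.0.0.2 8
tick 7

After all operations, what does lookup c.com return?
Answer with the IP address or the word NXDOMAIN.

Op 1: tick 2 -> clock=2.
Op 2: insert b.com -> 10.0.0.1 (expiry=2+8=10). clock=2
Op 3: insert b.com -> 10.0.0.1 (expiry=2+14=16). clock=2
Op 4: insert a.com -> 10.0.0.3 (expiry=2+13=15). clock=2
Op 5: tick 6 -> clock=8.
Op 6: insert c.com -> 10.0.0.2 (expiry=8+14=22). clock=8
Op 7: tick 10 -> clock=18. purged={a.com,b.com}
Op 8: insert a.com -> 10.0.0.2 (expiry=18+14=32). clock=18
Op 9: tick 12 -> clock=30. purged={c.com}
Op 10: tick 10 -> clock=40. purged={a.com}
Op 11: insert b.com -> 10.0.0.1 (expiry=40+9=49). clock=40
Op 12: insert b.com -> 10.0.0.3 (expiry=40+2=42). clock=40
Op 13: insert b.com -> 10.0.0.1 (expiry=40+12=52). clock=40
Op 14: tick 12 -> clock=52. purged={b.com}
Op 15: tick 10 -> clock=62.
Op 16: tick 5 -> clock=67.
Op 17: tick 10 -> clock=77.
Op 18: insert c.com -> 10.0.0.3 (expiry=77+3=80). clock=77
Op 19: tick 11 -> clock=88. purged={c.com}
Op 20: tick 9 -> clock=97.
Op 21: tick 4 -> clock=101.
Op 22: tick 2 -> clock=103.
Op 23: insert a.com -> 10.0.0.2 (expiry=103+8=111). clock=103
Op 24: tick 7 -> clock=110.
lookup c.com: not in cache (expired or never inserted)

Answer: NXDOMAIN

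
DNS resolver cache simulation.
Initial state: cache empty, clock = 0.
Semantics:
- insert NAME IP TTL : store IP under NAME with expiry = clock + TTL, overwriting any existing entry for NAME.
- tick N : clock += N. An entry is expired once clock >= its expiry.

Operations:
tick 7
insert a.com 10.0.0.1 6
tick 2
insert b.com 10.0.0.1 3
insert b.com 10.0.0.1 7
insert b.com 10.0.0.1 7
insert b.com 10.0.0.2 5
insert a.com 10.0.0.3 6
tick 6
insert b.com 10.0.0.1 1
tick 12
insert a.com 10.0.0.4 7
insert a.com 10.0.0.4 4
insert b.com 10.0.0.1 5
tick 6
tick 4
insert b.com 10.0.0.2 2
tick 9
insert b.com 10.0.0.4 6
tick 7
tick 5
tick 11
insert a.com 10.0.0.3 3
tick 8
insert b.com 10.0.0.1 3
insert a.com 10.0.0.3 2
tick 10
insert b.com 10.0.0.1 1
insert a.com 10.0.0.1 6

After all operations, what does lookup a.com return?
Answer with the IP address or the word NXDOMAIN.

Answer: 10.0.0.1

Derivation:
Op 1: tick 7 -> clock=7.
Op 2: insert a.com -> 10.0.0.1 (expiry=7+6=13). clock=7
Op 3: tick 2 -> clock=9.
Op 4: insert b.com -> 10.0.0.1 (expiry=9+3=12). clock=9
Op 5: insert b.com -> 10.0.0.1 (expiry=9+7=16). clock=9
Op 6: insert b.com -> 10.0.0.1 (expiry=9+7=16). clock=9
Op 7: insert b.com -> 10.0.0.2 (expiry=9+5=14). clock=9
Op 8: insert a.com -> 10.0.0.3 (expiry=9+6=15). clock=9
Op 9: tick 6 -> clock=15. purged={a.com,b.com}
Op 10: insert b.com -> 10.0.0.1 (expiry=15+1=16). clock=15
Op 11: tick 12 -> clock=27. purged={b.com}
Op 12: insert a.com -> 10.0.0.4 (expiry=27+7=34). clock=27
Op 13: insert a.com -> 10.0.0.4 (expiry=27+4=31). clock=27
Op 14: insert b.com -> 10.0.0.1 (expiry=27+5=32). clock=27
Op 15: tick 6 -> clock=33. purged={a.com,b.com}
Op 16: tick 4 -> clock=37.
Op 17: insert b.com -> 10.0.0.2 (expiry=37+2=39). clock=37
Op 18: tick 9 -> clock=46. purged={b.com}
Op 19: insert b.com -> 10.0.0.4 (expiry=46+6=52). clock=46
Op 20: tick 7 -> clock=53. purged={b.com}
Op 21: tick 5 -> clock=58.
Op 22: tick 11 -> clock=69.
Op 23: insert a.com -> 10.0.0.3 (expiry=69+3=72). clock=69
Op 24: tick 8 -> clock=77. purged={a.com}
Op 25: insert b.com -> 10.0.0.1 (expiry=77+3=80). clock=77
Op 26: insert a.com -> 10.0.0.3 (expiry=77+2=79). clock=77
Op 27: tick 10 -> clock=87. purged={a.com,b.com}
Op 28: insert b.com -> 10.0.0.1 (expiry=87+1=88). clock=87
Op 29: insert a.com -> 10.0.0.1 (expiry=87+6=93). clock=87
lookup a.com: present, ip=10.0.0.1 expiry=93 > clock=87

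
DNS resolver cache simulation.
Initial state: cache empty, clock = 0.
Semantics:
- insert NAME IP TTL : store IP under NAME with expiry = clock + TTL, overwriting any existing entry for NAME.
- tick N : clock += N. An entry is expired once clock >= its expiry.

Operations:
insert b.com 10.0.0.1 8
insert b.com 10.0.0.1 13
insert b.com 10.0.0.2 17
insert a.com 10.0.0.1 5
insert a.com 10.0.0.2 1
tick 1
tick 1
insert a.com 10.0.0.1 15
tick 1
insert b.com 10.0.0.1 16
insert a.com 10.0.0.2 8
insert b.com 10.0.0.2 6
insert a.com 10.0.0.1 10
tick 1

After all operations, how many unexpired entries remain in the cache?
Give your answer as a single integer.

Answer: 2

Derivation:
Op 1: insert b.com -> 10.0.0.1 (expiry=0+8=8). clock=0
Op 2: insert b.com -> 10.0.0.1 (expiry=0+13=13). clock=0
Op 3: insert b.com -> 10.0.0.2 (expiry=0+17=17). clock=0
Op 4: insert a.com -> 10.0.0.1 (expiry=0+5=5). clock=0
Op 5: insert a.com -> 10.0.0.2 (expiry=0+1=1). clock=0
Op 6: tick 1 -> clock=1. purged={a.com}
Op 7: tick 1 -> clock=2.
Op 8: insert a.com -> 10.0.0.1 (expiry=2+15=17). clock=2
Op 9: tick 1 -> clock=3.
Op 10: insert b.com -> 10.0.0.1 (expiry=3+16=19). clock=3
Op 11: insert a.com -> 10.0.0.2 (expiry=3+8=11). clock=3
Op 12: insert b.com -> 10.0.0.2 (expiry=3+6=9). clock=3
Op 13: insert a.com -> 10.0.0.1 (expiry=3+10=13). clock=3
Op 14: tick 1 -> clock=4.
Final cache (unexpired): {a.com,b.com} -> size=2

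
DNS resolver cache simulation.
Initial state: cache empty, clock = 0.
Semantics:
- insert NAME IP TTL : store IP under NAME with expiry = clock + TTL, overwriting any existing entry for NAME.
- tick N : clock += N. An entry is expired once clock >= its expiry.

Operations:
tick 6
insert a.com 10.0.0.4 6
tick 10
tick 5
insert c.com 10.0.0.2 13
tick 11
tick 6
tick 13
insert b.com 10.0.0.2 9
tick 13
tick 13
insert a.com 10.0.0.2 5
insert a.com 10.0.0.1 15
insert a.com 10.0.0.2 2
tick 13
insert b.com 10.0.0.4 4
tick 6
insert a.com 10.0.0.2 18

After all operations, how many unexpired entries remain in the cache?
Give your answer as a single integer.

Answer: 1

Derivation:
Op 1: tick 6 -> clock=6.
Op 2: insert a.com -> 10.0.0.4 (expiry=6+6=12). clock=6
Op 3: tick 10 -> clock=16. purged={a.com}
Op 4: tick 5 -> clock=21.
Op 5: insert c.com -> 10.0.0.2 (expiry=21+13=34). clock=21
Op 6: tick 11 -> clock=32.
Op 7: tick 6 -> clock=38. purged={c.com}
Op 8: tick 13 -> clock=51.
Op 9: insert b.com -> 10.0.0.2 (expiry=51+9=60). clock=51
Op 10: tick 13 -> clock=64. purged={b.com}
Op 11: tick 13 -> clock=77.
Op 12: insert a.com -> 10.0.0.2 (expiry=77+5=82). clock=77
Op 13: insert a.com -> 10.0.0.1 (expiry=77+15=92). clock=77
Op 14: insert a.com -> 10.0.0.2 (expiry=77+2=79). clock=77
Op 15: tick 13 -> clock=90. purged={a.com}
Op 16: insert b.com -> 10.0.0.4 (expiry=90+4=94). clock=90
Op 17: tick 6 -> clock=96. purged={b.com}
Op 18: insert a.com -> 10.0.0.2 (expiry=96+18=114). clock=96
Final cache (unexpired): {a.com} -> size=1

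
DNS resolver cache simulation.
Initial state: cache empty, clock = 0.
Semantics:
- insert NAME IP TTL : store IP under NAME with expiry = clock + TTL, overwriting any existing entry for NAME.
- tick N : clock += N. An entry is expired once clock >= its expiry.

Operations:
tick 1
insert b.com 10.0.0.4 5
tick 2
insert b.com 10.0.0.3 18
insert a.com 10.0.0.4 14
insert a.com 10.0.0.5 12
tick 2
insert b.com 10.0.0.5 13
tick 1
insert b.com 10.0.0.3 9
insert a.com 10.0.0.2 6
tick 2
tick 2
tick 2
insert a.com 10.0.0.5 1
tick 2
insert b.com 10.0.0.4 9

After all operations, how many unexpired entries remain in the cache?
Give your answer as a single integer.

Answer: 1

Derivation:
Op 1: tick 1 -> clock=1.
Op 2: insert b.com -> 10.0.0.4 (expiry=1+5=6). clock=1
Op 3: tick 2 -> clock=3.
Op 4: insert b.com -> 10.0.0.3 (expiry=3+18=21). clock=3
Op 5: insert a.com -> 10.0.0.4 (expiry=3+14=17). clock=3
Op 6: insert a.com -> 10.0.0.5 (expiry=3+12=15). clock=3
Op 7: tick 2 -> clock=5.
Op 8: insert b.com -> 10.0.0.5 (expiry=5+13=18). clock=5
Op 9: tick 1 -> clock=6.
Op 10: insert b.com -> 10.0.0.3 (expiry=6+9=15). clock=6
Op 11: insert a.com -> 10.0.0.2 (expiry=6+6=12). clock=6
Op 12: tick 2 -> clock=8.
Op 13: tick 2 -> clock=10.
Op 14: tick 2 -> clock=12. purged={a.com}
Op 15: insert a.com -> 10.0.0.5 (expiry=12+1=13). clock=12
Op 16: tick 2 -> clock=14. purged={a.com}
Op 17: insert b.com -> 10.0.0.4 (expiry=14+9=23). clock=14
Final cache (unexpired): {b.com} -> size=1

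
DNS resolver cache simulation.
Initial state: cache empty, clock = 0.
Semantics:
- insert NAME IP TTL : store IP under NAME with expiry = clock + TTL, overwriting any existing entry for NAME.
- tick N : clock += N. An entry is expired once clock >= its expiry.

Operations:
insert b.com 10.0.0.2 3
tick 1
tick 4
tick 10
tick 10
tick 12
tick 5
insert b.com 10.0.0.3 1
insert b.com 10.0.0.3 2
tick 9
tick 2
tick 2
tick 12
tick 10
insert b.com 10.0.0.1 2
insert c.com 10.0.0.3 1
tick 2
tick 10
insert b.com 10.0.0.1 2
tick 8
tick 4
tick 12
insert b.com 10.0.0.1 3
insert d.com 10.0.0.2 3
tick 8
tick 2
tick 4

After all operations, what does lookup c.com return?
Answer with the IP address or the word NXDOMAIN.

Answer: NXDOMAIN

Derivation:
Op 1: insert b.com -> 10.0.0.2 (expiry=0+3=3). clock=0
Op 2: tick 1 -> clock=1.
Op 3: tick 4 -> clock=5. purged={b.com}
Op 4: tick 10 -> clock=15.
Op 5: tick 10 -> clock=25.
Op 6: tick 12 -> clock=37.
Op 7: tick 5 -> clock=42.
Op 8: insert b.com -> 10.0.0.3 (expiry=42+1=43). clock=42
Op 9: insert b.com -> 10.0.0.3 (expiry=42+2=44). clock=42
Op 10: tick 9 -> clock=51. purged={b.com}
Op 11: tick 2 -> clock=53.
Op 12: tick 2 -> clock=55.
Op 13: tick 12 -> clock=67.
Op 14: tick 10 -> clock=77.
Op 15: insert b.com -> 10.0.0.1 (expiry=77+2=79). clock=77
Op 16: insert c.com -> 10.0.0.3 (expiry=77+1=78). clock=77
Op 17: tick 2 -> clock=79. purged={b.com,c.com}
Op 18: tick 10 -> clock=89.
Op 19: insert b.com -> 10.0.0.1 (expiry=89+2=91). clock=89
Op 20: tick 8 -> clock=97. purged={b.com}
Op 21: tick 4 -> clock=101.
Op 22: tick 12 -> clock=113.
Op 23: insert b.com -> 10.0.0.1 (expiry=113+3=116). clock=113
Op 24: insert d.com -> 10.0.0.2 (expiry=113+3=116). clock=113
Op 25: tick 8 -> clock=121. purged={b.com,d.com}
Op 26: tick 2 -> clock=123.
Op 27: tick 4 -> clock=127.
lookup c.com: not in cache (expired or never inserted)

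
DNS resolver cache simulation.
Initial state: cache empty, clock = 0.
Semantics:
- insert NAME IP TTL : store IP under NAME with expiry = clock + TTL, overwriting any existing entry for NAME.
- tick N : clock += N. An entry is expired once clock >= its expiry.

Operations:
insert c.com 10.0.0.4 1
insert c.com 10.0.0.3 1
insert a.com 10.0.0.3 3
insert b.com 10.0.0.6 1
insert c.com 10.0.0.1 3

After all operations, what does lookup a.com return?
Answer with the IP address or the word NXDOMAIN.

Op 1: insert c.com -> 10.0.0.4 (expiry=0+1=1). clock=0
Op 2: insert c.com -> 10.0.0.3 (expiry=0+1=1). clock=0
Op 3: insert a.com -> 10.0.0.3 (expiry=0+3=3). clock=0
Op 4: insert b.com -> 10.0.0.6 (expiry=0+1=1). clock=0
Op 5: insert c.com -> 10.0.0.1 (expiry=0+3=3). clock=0
lookup a.com: present, ip=10.0.0.3 expiry=3 > clock=0

Answer: 10.0.0.3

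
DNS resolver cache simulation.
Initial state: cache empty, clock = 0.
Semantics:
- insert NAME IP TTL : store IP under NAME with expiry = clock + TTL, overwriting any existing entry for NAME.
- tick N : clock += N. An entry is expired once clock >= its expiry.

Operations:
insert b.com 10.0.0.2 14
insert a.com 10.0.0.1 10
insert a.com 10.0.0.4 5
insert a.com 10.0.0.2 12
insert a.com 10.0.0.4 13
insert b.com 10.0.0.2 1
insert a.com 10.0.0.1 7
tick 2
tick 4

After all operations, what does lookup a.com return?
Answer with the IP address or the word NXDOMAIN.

Op 1: insert b.com -> 10.0.0.2 (expiry=0+14=14). clock=0
Op 2: insert a.com -> 10.0.0.1 (expiry=0+10=10). clock=0
Op 3: insert a.com -> 10.0.0.4 (expiry=0+5=5). clock=0
Op 4: insert a.com -> 10.0.0.2 (expiry=0+12=12). clock=0
Op 5: insert a.com -> 10.0.0.4 (expiry=0+13=13). clock=0
Op 6: insert b.com -> 10.0.0.2 (expiry=0+1=1). clock=0
Op 7: insert a.com -> 10.0.0.1 (expiry=0+7=7). clock=0
Op 8: tick 2 -> clock=2. purged={b.com}
Op 9: tick 4 -> clock=6.
lookup a.com: present, ip=10.0.0.1 expiry=7 > clock=6

Answer: 10.0.0.1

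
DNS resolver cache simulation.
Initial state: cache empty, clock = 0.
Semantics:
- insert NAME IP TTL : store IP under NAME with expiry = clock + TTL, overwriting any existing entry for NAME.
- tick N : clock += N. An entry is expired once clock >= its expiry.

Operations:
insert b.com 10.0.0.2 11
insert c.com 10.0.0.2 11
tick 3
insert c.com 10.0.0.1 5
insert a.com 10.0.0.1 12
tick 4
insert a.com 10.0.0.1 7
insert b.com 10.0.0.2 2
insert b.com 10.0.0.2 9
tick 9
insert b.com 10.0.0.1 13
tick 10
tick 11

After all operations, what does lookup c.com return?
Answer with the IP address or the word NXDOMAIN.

Op 1: insert b.com -> 10.0.0.2 (expiry=0+11=11). clock=0
Op 2: insert c.com -> 10.0.0.2 (expiry=0+11=11). clock=0
Op 3: tick 3 -> clock=3.
Op 4: insert c.com -> 10.0.0.1 (expiry=3+5=8). clock=3
Op 5: insert a.com -> 10.0.0.1 (expiry=3+12=15). clock=3
Op 6: tick 4 -> clock=7.
Op 7: insert a.com -> 10.0.0.1 (expiry=7+7=14). clock=7
Op 8: insert b.com -> 10.0.0.2 (expiry=7+2=9). clock=7
Op 9: insert b.com -> 10.0.0.2 (expiry=7+9=16). clock=7
Op 10: tick 9 -> clock=16. purged={a.com,b.com,c.com}
Op 11: insert b.com -> 10.0.0.1 (expiry=16+13=29). clock=16
Op 12: tick 10 -> clock=26.
Op 13: tick 11 -> clock=37. purged={b.com}
lookup c.com: not in cache (expired or never inserted)

Answer: NXDOMAIN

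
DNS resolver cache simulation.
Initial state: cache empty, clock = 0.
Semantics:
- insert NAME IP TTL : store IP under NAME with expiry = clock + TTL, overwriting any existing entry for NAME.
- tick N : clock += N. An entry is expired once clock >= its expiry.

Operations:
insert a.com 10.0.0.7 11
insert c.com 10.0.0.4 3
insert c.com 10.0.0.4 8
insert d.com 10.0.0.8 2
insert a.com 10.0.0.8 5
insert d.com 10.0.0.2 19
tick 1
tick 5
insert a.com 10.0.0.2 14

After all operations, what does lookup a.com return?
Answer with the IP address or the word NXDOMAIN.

Answer: 10.0.0.2

Derivation:
Op 1: insert a.com -> 10.0.0.7 (expiry=0+11=11). clock=0
Op 2: insert c.com -> 10.0.0.4 (expiry=0+3=3). clock=0
Op 3: insert c.com -> 10.0.0.4 (expiry=0+8=8). clock=0
Op 4: insert d.com -> 10.0.0.8 (expiry=0+2=2). clock=0
Op 5: insert a.com -> 10.0.0.8 (expiry=0+5=5). clock=0
Op 6: insert d.com -> 10.0.0.2 (expiry=0+19=19). clock=0
Op 7: tick 1 -> clock=1.
Op 8: tick 5 -> clock=6. purged={a.com}
Op 9: insert a.com -> 10.0.0.2 (expiry=6+14=20). clock=6
lookup a.com: present, ip=10.0.0.2 expiry=20 > clock=6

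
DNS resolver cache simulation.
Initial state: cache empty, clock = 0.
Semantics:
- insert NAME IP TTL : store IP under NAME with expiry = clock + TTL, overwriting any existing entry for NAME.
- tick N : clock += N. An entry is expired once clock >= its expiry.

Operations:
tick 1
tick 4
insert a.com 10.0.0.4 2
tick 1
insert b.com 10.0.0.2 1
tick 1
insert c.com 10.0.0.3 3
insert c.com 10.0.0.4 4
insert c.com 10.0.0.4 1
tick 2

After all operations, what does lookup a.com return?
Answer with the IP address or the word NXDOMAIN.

Answer: NXDOMAIN

Derivation:
Op 1: tick 1 -> clock=1.
Op 2: tick 4 -> clock=5.
Op 3: insert a.com -> 10.0.0.4 (expiry=5+2=7). clock=5
Op 4: tick 1 -> clock=6.
Op 5: insert b.com -> 10.0.0.2 (expiry=6+1=7). clock=6
Op 6: tick 1 -> clock=7. purged={a.com,b.com}
Op 7: insert c.com -> 10.0.0.3 (expiry=7+3=10). clock=7
Op 8: insert c.com -> 10.0.0.4 (expiry=7+4=11). clock=7
Op 9: insert c.com -> 10.0.0.4 (expiry=7+1=8). clock=7
Op 10: tick 2 -> clock=9. purged={c.com}
lookup a.com: not in cache (expired or never inserted)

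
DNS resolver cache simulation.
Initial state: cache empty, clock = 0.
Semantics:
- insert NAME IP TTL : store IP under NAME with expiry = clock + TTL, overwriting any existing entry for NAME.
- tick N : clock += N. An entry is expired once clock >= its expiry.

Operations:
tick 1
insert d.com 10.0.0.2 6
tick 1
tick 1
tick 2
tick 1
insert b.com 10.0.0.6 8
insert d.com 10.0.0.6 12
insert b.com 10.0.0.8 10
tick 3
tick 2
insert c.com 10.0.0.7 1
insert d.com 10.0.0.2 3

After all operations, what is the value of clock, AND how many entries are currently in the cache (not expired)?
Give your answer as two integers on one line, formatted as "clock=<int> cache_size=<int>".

Answer: clock=11 cache_size=3

Derivation:
Op 1: tick 1 -> clock=1.
Op 2: insert d.com -> 10.0.0.2 (expiry=1+6=7). clock=1
Op 3: tick 1 -> clock=2.
Op 4: tick 1 -> clock=3.
Op 5: tick 2 -> clock=5.
Op 6: tick 1 -> clock=6.
Op 7: insert b.com -> 10.0.0.6 (expiry=6+8=14). clock=6
Op 8: insert d.com -> 10.0.0.6 (expiry=6+12=18). clock=6
Op 9: insert b.com -> 10.0.0.8 (expiry=6+10=16). clock=6
Op 10: tick 3 -> clock=9.
Op 11: tick 2 -> clock=11.
Op 12: insert c.com -> 10.0.0.7 (expiry=11+1=12). clock=11
Op 13: insert d.com -> 10.0.0.2 (expiry=11+3=14). clock=11
Final clock = 11
Final cache (unexpired): {b.com,c.com,d.com} -> size=3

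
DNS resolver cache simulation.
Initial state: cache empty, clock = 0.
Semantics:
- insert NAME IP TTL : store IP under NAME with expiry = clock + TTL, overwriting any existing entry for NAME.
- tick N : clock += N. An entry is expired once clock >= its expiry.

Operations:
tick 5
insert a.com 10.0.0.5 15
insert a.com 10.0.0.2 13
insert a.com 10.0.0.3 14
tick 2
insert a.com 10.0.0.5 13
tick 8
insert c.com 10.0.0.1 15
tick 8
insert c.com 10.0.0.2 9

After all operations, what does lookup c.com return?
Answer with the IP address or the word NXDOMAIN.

Op 1: tick 5 -> clock=5.
Op 2: insert a.com -> 10.0.0.5 (expiry=5+15=20). clock=5
Op 3: insert a.com -> 10.0.0.2 (expiry=5+13=18). clock=5
Op 4: insert a.com -> 10.0.0.3 (expiry=5+14=19). clock=5
Op 5: tick 2 -> clock=7.
Op 6: insert a.com -> 10.0.0.5 (expiry=7+13=20). clock=7
Op 7: tick 8 -> clock=15.
Op 8: insert c.com -> 10.0.0.1 (expiry=15+15=30). clock=15
Op 9: tick 8 -> clock=23. purged={a.com}
Op 10: insert c.com -> 10.0.0.2 (expiry=23+9=32). clock=23
lookup c.com: present, ip=10.0.0.2 expiry=32 > clock=23

Answer: 10.0.0.2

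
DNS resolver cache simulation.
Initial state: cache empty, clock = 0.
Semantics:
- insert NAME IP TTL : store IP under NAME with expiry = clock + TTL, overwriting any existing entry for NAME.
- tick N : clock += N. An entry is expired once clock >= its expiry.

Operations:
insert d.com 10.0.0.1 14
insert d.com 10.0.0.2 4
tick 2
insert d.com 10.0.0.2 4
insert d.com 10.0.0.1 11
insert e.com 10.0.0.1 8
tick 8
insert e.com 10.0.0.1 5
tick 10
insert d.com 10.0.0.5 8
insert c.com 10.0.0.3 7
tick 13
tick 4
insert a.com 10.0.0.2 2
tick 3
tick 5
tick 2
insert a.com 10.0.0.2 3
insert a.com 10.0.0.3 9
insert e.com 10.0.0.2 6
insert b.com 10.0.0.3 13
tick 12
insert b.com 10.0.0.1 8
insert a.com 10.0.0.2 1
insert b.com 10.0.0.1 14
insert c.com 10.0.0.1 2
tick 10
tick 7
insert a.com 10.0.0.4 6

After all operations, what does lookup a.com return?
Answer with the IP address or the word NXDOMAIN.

Answer: 10.0.0.4

Derivation:
Op 1: insert d.com -> 10.0.0.1 (expiry=0+14=14). clock=0
Op 2: insert d.com -> 10.0.0.2 (expiry=0+4=4). clock=0
Op 3: tick 2 -> clock=2.
Op 4: insert d.com -> 10.0.0.2 (expiry=2+4=6). clock=2
Op 5: insert d.com -> 10.0.0.1 (expiry=2+11=13). clock=2
Op 6: insert e.com -> 10.0.0.1 (expiry=2+8=10). clock=2
Op 7: tick 8 -> clock=10. purged={e.com}
Op 8: insert e.com -> 10.0.0.1 (expiry=10+5=15). clock=10
Op 9: tick 10 -> clock=20. purged={d.com,e.com}
Op 10: insert d.com -> 10.0.0.5 (expiry=20+8=28). clock=20
Op 11: insert c.com -> 10.0.0.3 (expiry=20+7=27). clock=20
Op 12: tick 13 -> clock=33. purged={c.com,d.com}
Op 13: tick 4 -> clock=37.
Op 14: insert a.com -> 10.0.0.2 (expiry=37+2=39). clock=37
Op 15: tick 3 -> clock=40. purged={a.com}
Op 16: tick 5 -> clock=45.
Op 17: tick 2 -> clock=47.
Op 18: insert a.com -> 10.0.0.2 (expiry=47+3=50). clock=47
Op 19: insert a.com -> 10.0.0.3 (expiry=47+9=56). clock=47
Op 20: insert e.com -> 10.0.0.2 (expiry=47+6=53). clock=47
Op 21: insert b.com -> 10.0.0.3 (expiry=47+13=60). clock=47
Op 22: tick 12 -> clock=59. purged={a.com,e.com}
Op 23: insert b.com -> 10.0.0.1 (expiry=59+8=67). clock=59
Op 24: insert a.com -> 10.0.0.2 (expiry=59+1=60). clock=59
Op 25: insert b.com -> 10.0.0.1 (expiry=59+14=73). clock=59
Op 26: insert c.com -> 10.0.0.1 (expiry=59+2=61). clock=59
Op 27: tick 10 -> clock=69. purged={a.com,c.com}
Op 28: tick 7 -> clock=76. purged={b.com}
Op 29: insert a.com -> 10.0.0.4 (expiry=76+6=82). clock=76
lookup a.com: present, ip=10.0.0.4 expiry=82 > clock=76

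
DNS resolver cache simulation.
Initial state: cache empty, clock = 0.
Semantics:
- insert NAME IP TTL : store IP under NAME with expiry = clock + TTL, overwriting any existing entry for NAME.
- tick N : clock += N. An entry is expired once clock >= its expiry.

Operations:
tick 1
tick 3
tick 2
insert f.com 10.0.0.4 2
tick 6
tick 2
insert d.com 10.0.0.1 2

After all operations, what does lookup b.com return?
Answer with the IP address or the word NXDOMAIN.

Op 1: tick 1 -> clock=1.
Op 2: tick 3 -> clock=4.
Op 3: tick 2 -> clock=6.
Op 4: insert f.com -> 10.0.0.4 (expiry=6+2=8). clock=6
Op 5: tick 6 -> clock=12. purged={f.com}
Op 6: tick 2 -> clock=14.
Op 7: insert d.com -> 10.0.0.1 (expiry=14+2=16). clock=14
lookup b.com: not in cache (expired or never inserted)

Answer: NXDOMAIN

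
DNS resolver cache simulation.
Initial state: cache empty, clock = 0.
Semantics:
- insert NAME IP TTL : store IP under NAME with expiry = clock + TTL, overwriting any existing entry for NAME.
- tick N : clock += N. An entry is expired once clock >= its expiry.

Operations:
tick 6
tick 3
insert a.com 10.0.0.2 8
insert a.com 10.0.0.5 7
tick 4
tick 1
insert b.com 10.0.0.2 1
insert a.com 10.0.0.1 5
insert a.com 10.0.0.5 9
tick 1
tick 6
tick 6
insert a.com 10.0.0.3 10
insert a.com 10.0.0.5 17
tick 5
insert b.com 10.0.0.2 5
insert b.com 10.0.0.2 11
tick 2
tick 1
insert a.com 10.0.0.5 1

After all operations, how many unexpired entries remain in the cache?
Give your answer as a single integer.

Answer: 2

Derivation:
Op 1: tick 6 -> clock=6.
Op 2: tick 3 -> clock=9.
Op 3: insert a.com -> 10.0.0.2 (expiry=9+8=17). clock=9
Op 4: insert a.com -> 10.0.0.5 (expiry=9+7=16). clock=9
Op 5: tick 4 -> clock=13.
Op 6: tick 1 -> clock=14.
Op 7: insert b.com -> 10.0.0.2 (expiry=14+1=15). clock=14
Op 8: insert a.com -> 10.0.0.1 (expiry=14+5=19). clock=14
Op 9: insert a.com -> 10.0.0.5 (expiry=14+9=23). clock=14
Op 10: tick 1 -> clock=15. purged={b.com}
Op 11: tick 6 -> clock=21.
Op 12: tick 6 -> clock=27. purged={a.com}
Op 13: insert a.com -> 10.0.0.3 (expiry=27+10=37). clock=27
Op 14: insert a.com -> 10.0.0.5 (expiry=27+17=44). clock=27
Op 15: tick 5 -> clock=32.
Op 16: insert b.com -> 10.0.0.2 (expiry=32+5=37). clock=32
Op 17: insert b.com -> 10.0.0.2 (expiry=32+11=43). clock=32
Op 18: tick 2 -> clock=34.
Op 19: tick 1 -> clock=35.
Op 20: insert a.com -> 10.0.0.5 (expiry=35+1=36). clock=35
Final cache (unexpired): {a.com,b.com} -> size=2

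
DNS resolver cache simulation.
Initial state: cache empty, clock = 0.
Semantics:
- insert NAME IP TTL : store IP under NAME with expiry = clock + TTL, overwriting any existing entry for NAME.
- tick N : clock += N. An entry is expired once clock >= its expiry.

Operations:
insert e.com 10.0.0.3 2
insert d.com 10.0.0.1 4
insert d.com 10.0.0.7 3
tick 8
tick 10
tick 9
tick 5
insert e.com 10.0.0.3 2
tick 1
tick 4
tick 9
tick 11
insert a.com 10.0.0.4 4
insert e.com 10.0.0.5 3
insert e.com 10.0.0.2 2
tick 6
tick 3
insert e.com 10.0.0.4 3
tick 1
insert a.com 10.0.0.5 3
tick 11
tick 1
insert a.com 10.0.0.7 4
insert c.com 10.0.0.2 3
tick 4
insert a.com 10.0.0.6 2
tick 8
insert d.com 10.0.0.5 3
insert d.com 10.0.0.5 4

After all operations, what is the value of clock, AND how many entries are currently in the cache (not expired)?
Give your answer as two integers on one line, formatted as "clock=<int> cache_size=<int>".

Op 1: insert e.com -> 10.0.0.3 (expiry=0+2=2). clock=0
Op 2: insert d.com -> 10.0.0.1 (expiry=0+4=4). clock=0
Op 3: insert d.com -> 10.0.0.7 (expiry=0+3=3). clock=0
Op 4: tick 8 -> clock=8. purged={d.com,e.com}
Op 5: tick 10 -> clock=18.
Op 6: tick 9 -> clock=27.
Op 7: tick 5 -> clock=32.
Op 8: insert e.com -> 10.0.0.3 (expiry=32+2=34). clock=32
Op 9: tick 1 -> clock=33.
Op 10: tick 4 -> clock=37. purged={e.com}
Op 11: tick 9 -> clock=46.
Op 12: tick 11 -> clock=57.
Op 13: insert a.com -> 10.0.0.4 (expiry=57+4=61). clock=57
Op 14: insert e.com -> 10.0.0.5 (expiry=57+3=60). clock=57
Op 15: insert e.com -> 10.0.0.2 (expiry=57+2=59). clock=57
Op 16: tick 6 -> clock=63. purged={a.com,e.com}
Op 17: tick 3 -> clock=66.
Op 18: insert e.com -> 10.0.0.4 (expiry=66+3=69). clock=66
Op 19: tick 1 -> clock=67.
Op 20: insert a.com -> 10.0.0.5 (expiry=67+3=70). clock=67
Op 21: tick 11 -> clock=78. purged={a.com,e.com}
Op 22: tick 1 -> clock=79.
Op 23: insert a.com -> 10.0.0.7 (expiry=79+4=83). clock=79
Op 24: insert c.com -> 10.0.0.2 (expiry=79+3=82). clock=79
Op 25: tick 4 -> clock=83. purged={a.com,c.com}
Op 26: insert a.com -> 10.0.0.6 (expiry=83+2=85). clock=83
Op 27: tick 8 -> clock=91. purged={a.com}
Op 28: insert d.com -> 10.0.0.5 (expiry=91+3=94). clock=91
Op 29: insert d.com -> 10.0.0.5 (expiry=91+4=95). clock=91
Final clock = 91
Final cache (unexpired): {d.com} -> size=1

Answer: clock=91 cache_size=1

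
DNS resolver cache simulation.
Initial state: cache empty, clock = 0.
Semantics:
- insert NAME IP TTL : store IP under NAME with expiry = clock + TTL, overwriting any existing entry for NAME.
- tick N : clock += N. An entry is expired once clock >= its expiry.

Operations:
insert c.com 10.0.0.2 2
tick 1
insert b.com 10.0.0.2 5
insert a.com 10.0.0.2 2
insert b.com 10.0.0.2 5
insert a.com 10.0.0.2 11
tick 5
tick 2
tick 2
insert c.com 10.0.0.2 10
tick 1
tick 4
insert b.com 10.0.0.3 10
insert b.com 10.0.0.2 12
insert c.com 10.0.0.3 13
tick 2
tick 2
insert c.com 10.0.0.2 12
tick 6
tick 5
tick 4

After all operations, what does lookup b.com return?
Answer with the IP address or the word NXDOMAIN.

Op 1: insert c.com -> 10.0.0.2 (expiry=0+2=2). clock=0
Op 2: tick 1 -> clock=1.
Op 3: insert b.com -> 10.0.0.2 (expiry=1+5=6). clock=1
Op 4: insert a.com -> 10.0.0.2 (expiry=1+2=3). clock=1
Op 5: insert b.com -> 10.0.0.2 (expiry=1+5=6). clock=1
Op 6: insert a.com -> 10.0.0.2 (expiry=1+11=12). clock=1
Op 7: tick 5 -> clock=6. purged={b.com,c.com}
Op 8: tick 2 -> clock=8.
Op 9: tick 2 -> clock=10.
Op 10: insert c.com -> 10.0.0.2 (expiry=10+10=20). clock=10
Op 11: tick 1 -> clock=11.
Op 12: tick 4 -> clock=15. purged={a.com}
Op 13: insert b.com -> 10.0.0.3 (expiry=15+10=25). clock=15
Op 14: insert b.com -> 10.0.0.2 (expiry=15+12=27). clock=15
Op 15: insert c.com -> 10.0.0.3 (expiry=15+13=28). clock=15
Op 16: tick 2 -> clock=17.
Op 17: tick 2 -> clock=19.
Op 18: insert c.com -> 10.0.0.2 (expiry=19+12=31). clock=19
Op 19: tick 6 -> clock=25.
Op 20: tick 5 -> clock=30. purged={b.com}
Op 21: tick 4 -> clock=34. purged={c.com}
lookup b.com: not in cache (expired or never inserted)

Answer: NXDOMAIN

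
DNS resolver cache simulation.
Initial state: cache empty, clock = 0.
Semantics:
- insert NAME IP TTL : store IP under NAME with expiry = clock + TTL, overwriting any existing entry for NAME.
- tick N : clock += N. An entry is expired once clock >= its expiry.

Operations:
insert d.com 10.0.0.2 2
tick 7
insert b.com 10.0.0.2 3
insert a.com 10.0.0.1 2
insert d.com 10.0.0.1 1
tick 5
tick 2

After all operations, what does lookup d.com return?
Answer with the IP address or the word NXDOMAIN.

Op 1: insert d.com -> 10.0.0.2 (expiry=0+2=2). clock=0
Op 2: tick 7 -> clock=7. purged={d.com}
Op 3: insert b.com -> 10.0.0.2 (expiry=7+3=10). clock=7
Op 4: insert a.com -> 10.0.0.1 (expiry=7+2=9). clock=7
Op 5: insert d.com -> 10.0.0.1 (expiry=7+1=8). clock=7
Op 6: tick 5 -> clock=12. purged={a.com,b.com,d.com}
Op 7: tick 2 -> clock=14.
lookup d.com: not in cache (expired or never inserted)

Answer: NXDOMAIN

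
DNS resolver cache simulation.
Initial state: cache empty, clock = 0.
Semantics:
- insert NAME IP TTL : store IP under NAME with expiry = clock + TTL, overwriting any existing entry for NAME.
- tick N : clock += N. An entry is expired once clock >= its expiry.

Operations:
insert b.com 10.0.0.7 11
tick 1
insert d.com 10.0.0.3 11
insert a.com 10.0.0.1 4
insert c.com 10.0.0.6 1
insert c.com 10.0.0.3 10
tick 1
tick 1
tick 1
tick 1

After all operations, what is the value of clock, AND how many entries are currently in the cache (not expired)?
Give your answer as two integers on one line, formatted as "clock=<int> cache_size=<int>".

Answer: clock=5 cache_size=3

Derivation:
Op 1: insert b.com -> 10.0.0.7 (expiry=0+11=11). clock=0
Op 2: tick 1 -> clock=1.
Op 3: insert d.com -> 10.0.0.3 (expiry=1+11=12). clock=1
Op 4: insert a.com -> 10.0.0.1 (expiry=1+4=5). clock=1
Op 5: insert c.com -> 10.0.0.6 (expiry=1+1=2). clock=1
Op 6: insert c.com -> 10.0.0.3 (expiry=1+10=11). clock=1
Op 7: tick 1 -> clock=2.
Op 8: tick 1 -> clock=3.
Op 9: tick 1 -> clock=4.
Op 10: tick 1 -> clock=5. purged={a.com}
Final clock = 5
Final cache (unexpired): {b.com,c.com,d.com} -> size=3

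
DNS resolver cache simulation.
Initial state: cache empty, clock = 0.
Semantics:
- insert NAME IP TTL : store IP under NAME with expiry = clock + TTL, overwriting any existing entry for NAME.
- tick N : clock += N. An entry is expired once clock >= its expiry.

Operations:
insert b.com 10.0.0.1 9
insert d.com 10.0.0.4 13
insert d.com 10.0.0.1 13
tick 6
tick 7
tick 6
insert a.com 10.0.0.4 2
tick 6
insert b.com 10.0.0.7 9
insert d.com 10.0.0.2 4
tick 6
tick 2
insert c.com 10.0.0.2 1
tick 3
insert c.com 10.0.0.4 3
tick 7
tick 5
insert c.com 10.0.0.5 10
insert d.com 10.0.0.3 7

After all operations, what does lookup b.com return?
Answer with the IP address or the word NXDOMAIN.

Op 1: insert b.com -> 10.0.0.1 (expiry=0+9=9). clock=0
Op 2: insert d.com -> 10.0.0.4 (expiry=0+13=13). clock=0
Op 3: insert d.com -> 10.0.0.1 (expiry=0+13=13). clock=0
Op 4: tick 6 -> clock=6.
Op 5: tick 7 -> clock=13. purged={b.com,d.com}
Op 6: tick 6 -> clock=19.
Op 7: insert a.com -> 10.0.0.4 (expiry=19+2=21). clock=19
Op 8: tick 6 -> clock=25. purged={a.com}
Op 9: insert b.com -> 10.0.0.7 (expiry=25+9=34). clock=25
Op 10: insert d.com -> 10.0.0.2 (expiry=25+4=29). clock=25
Op 11: tick 6 -> clock=31. purged={d.com}
Op 12: tick 2 -> clock=33.
Op 13: insert c.com -> 10.0.0.2 (expiry=33+1=34). clock=33
Op 14: tick 3 -> clock=36. purged={b.com,c.com}
Op 15: insert c.com -> 10.0.0.4 (expiry=36+3=39). clock=36
Op 16: tick 7 -> clock=43. purged={c.com}
Op 17: tick 5 -> clock=48.
Op 18: insert c.com -> 10.0.0.5 (expiry=48+10=58). clock=48
Op 19: insert d.com -> 10.0.0.3 (expiry=48+7=55). clock=48
lookup b.com: not in cache (expired or never inserted)

Answer: NXDOMAIN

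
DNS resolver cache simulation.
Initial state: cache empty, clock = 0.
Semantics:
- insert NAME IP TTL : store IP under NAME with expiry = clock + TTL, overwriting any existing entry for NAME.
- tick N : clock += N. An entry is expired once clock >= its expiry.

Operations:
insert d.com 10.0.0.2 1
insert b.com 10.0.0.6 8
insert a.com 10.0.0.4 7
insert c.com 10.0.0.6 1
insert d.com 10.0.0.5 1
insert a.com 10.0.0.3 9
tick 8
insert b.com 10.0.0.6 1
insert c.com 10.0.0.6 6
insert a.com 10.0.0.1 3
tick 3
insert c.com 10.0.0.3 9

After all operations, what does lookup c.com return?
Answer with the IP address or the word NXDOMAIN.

Op 1: insert d.com -> 10.0.0.2 (expiry=0+1=1). clock=0
Op 2: insert b.com -> 10.0.0.6 (expiry=0+8=8). clock=0
Op 3: insert a.com -> 10.0.0.4 (expiry=0+7=7). clock=0
Op 4: insert c.com -> 10.0.0.6 (expiry=0+1=1). clock=0
Op 5: insert d.com -> 10.0.0.5 (expiry=0+1=1). clock=0
Op 6: insert a.com -> 10.0.0.3 (expiry=0+9=9). clock=0
Op 7: tick 8 -> clock=8. purged={b.com,c.com,d.com}
Op 8: insert b.com -> 10.0.0.6 (expiry=8+1=9). clock=8
Op 9: insert c.com -> 10.0.0.6 (expiry=8+6=14). clock=8
Op 10: insert a.com -> 10.0.0.1 (expiry=8+3=11). clock=8
Op 11: tick 3 -> clock=11. purged={a.com,b.com}
Op 12: insert c.com -> 10.0.0.3 (expiry=11+9=20). clock=11
lookup c.com: present, ip=10.0.0.3 expiry=20 > clock=11

Answer: 10.0.0.3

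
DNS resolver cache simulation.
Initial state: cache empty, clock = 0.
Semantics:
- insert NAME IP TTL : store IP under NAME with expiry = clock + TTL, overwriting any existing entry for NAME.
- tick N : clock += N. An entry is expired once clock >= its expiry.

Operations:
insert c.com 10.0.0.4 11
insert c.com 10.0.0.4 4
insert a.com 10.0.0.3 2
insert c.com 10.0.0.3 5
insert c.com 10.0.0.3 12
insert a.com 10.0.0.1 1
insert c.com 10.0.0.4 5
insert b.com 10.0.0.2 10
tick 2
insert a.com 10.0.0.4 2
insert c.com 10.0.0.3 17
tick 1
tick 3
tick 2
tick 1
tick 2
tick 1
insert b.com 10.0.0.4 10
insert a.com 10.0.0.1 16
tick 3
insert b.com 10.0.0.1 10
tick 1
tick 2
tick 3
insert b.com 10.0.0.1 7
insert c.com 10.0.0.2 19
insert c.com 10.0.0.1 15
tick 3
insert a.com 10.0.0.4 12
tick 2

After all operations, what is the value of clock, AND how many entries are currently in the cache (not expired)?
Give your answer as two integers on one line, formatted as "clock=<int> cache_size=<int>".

Answer: clock=26 cache_size=3

Derivation:
Op 1: insert c.com -> 10.0.0.4 (expiry=0+11=11). clock=0
Op 2: insert c.com -> 10.0.0.4 (expiry=0+4=4). clock=0
Op 3: insert a.com -> 10.0.0.3 (expiry=0+2=2). clock=0
Op 4: insert c.com -> 10.0.0.3 (expiry=0+5=5). clock=0
Op 5: insert c.com -> 10.0.0.3 (expiry=0+12=12). clock=0
Op 6: insert a.com -> 10.0.0.1 (expiry=0+1=1). clock=0
Op 7: insert c.com -> 10.0.0.4 (expiry=0+5=5). clock=0
Op 8: insert b.com -> 10.0.0.2 (expiry=0+10=10). clock=0
Op 9: tick 2 -> clock=2. purged={a.com}
Op 10: insert a.com -> 10.0.0.4 (expiry=2+2=4). clock=2
Op 11: insert c.com -> 10.0.0.3 (expiry=2+17=19). clock=2
Op 12: tick 1 -> clock=3.
Op 13: tick 3 -> clock=6. purged={a.com}
Op 14: tick 2 -> clock=8.
Op 15: tick 1 -> clock=9.
Op 16: tick 2 -> clock=11. purged={b.com}
Op 17: tick 1 -> clock=12.
Op 18: insert b.com -> 10.0.0.4 (expiry=12+10=22). clock=12
Op 19: insert a.com -> 10.0.0.1 (expiry=12+16=28). clock=12
Op 20: tick 3 -> clock=15.
Op 21: insert b.com -> 10.0.0.1 (expiry=15+10=25). clock=15
Op 22: tick 1 -> clock=16.
Op 23: tick 2 -> clock=18.
Op 24: tick 3 -> clock=21. purged={c.com}
Op 25: insert b.com -> 10.0.0.1 (expiry=21+7=28). clock=21
Op 26: insert c.com -> 10.0.0.2 (expiry=21+19=40). clock=21
Op 27: insert c.com -> 10.0.0.1 (expiry=21+15=36). clock=21
Op 28: tick 3 -> clock=24.
Op 29: insert a.com -> 10.0.0.4 (expiry=24+12=36). clock=24
Op 30: tick 2 -> clock=26.
Final clock = 26
Final cache (unexpired): {a.com,b.com,c.com} -> size=3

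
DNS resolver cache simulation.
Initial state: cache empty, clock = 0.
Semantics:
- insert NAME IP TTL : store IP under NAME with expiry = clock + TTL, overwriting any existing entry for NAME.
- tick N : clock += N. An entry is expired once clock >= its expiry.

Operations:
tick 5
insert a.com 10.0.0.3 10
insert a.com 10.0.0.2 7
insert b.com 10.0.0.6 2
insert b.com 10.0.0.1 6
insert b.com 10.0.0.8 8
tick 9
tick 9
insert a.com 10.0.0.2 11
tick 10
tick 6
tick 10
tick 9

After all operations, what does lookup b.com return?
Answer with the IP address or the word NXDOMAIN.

Answer: NXDOMAIN

Derivation:
Op 1: tick 5 -> clock=5.
Op 2: insert a.com -> 10.0.0.3 (expiry=5+10=15). clock=5
Op 3: insert a.com -> 10.0.0.2 (expiry=5+7=12). clock=5
Op 4: insert b.com -> 10.0.0.6 (expiry=5+2=7). clock=5
Op 5: insert b.com -> 10.0.0.1 (expiry=5+6=11). clock=5
Op 6: insert b.com -> 10.0.0.8 (expiry=5+8=13). clock=5
Op 7: tick 9 -> clock=14. purged={a.com,b.com}
Op 8: tick 9 -> clock=23.
Op 9: insert a.com -> 10.0.0.2 (expiry=23+11=34). clock=23
Op 10: tick 10 -> clock=33.
Op 11: tick 6 -> clock=39. purged={a.com}
Op 12: tick 10 -> clock=49.
Op 13: tick 9 -> clock=58.
lookup b.com: not in cache (expired or never inserted)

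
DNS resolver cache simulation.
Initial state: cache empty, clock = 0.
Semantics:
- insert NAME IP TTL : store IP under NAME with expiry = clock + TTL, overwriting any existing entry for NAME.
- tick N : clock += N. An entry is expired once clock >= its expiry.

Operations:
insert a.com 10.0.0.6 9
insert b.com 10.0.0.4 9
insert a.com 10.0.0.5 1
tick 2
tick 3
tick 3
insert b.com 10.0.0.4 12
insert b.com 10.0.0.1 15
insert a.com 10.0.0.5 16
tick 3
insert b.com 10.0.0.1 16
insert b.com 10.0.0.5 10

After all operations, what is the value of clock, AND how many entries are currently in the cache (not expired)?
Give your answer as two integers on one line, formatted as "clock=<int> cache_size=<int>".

Answer: clock=11 cache_size=2

Derivation:
Op 1: insert a.com -> 10.0.0.6 (expiry=0+9=9). clock=0
Op 2: insert b.com -> 10.0.0.4 (expiry=0+9=9). clock=0
Op 3: insert a.com -> 10.0.0.5 (expiry=0+1=1). clock=0
Op 4: tick 2 -> clock=2. purged={a.com}
Op 5: tick 3 -> clock=5.
Op 6: tick 3 -> clock=8.
Op 7: insert b.com -> 10.0.0.4 (expiry=8+12=20). clock=8
Op 8: insert b.com -> 10.0.0.1 (expiry=8+15=23). clock=8
Op 9: insert a.com -> 10.0.0.5 (expiry=8+16=24). clock=8
Op 10: tick 3 -> clock=11.
Op 11: insert b.com -> 10.0.0.1 (expiry=11+16=27). clock=11
Op 12: insert b.com -> 10.0.0.5 (expiry=11+10=21). clock=11
Final clock = 11
Final cache (unexpired): {a.com,b.com} -> size=2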